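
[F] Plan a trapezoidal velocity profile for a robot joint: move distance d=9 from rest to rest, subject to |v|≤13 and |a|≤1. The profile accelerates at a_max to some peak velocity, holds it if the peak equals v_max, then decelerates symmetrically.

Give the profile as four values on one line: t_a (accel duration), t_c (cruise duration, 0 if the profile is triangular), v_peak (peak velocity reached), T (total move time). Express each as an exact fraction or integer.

v_max²/a_max = 13²/1 = 169
9 < 169 so t_c = 0
v_peak = √(9·1) = √9 = 3
t_a = 3/1 = 3; t_c = 0
T = 2·3 = 6

t_a=3 t_c=0 v_peak=3 T=6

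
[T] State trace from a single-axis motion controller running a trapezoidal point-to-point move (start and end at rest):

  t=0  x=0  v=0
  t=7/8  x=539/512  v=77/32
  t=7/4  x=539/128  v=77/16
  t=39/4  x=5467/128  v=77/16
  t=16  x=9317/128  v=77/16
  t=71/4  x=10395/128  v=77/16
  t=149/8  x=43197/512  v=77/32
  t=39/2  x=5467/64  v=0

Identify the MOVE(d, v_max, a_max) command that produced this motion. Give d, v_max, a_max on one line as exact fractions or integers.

final state: t=39/2, x=5467/64, v=0 → d = 5467/64
a_max = (77/32−0)/(7/8−0) = 11/4
max v = 77/16 over t∈[7/4,71/4] → v_max = 77/16
check: 77/16·(7/4+16) = 5467/64 ✓

d=5467/64 v_max=77/16 a_max=11/4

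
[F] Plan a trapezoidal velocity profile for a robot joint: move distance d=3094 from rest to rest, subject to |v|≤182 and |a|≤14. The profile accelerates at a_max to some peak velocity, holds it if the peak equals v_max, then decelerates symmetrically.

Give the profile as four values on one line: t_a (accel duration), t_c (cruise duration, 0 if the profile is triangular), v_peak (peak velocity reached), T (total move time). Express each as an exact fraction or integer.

v_max²/a_max = 182²/14 = 2366
3094 ≥ 2366 ⇒ cruise phase
t_a = 182/14 = 13; v_peak = 182
d_cruise = 3094 − 2366 = 728; t_c = 728/182 = 4
T = 2·13 + 4 = 30

t_a=13 t_c=4 v_peak=182 T=30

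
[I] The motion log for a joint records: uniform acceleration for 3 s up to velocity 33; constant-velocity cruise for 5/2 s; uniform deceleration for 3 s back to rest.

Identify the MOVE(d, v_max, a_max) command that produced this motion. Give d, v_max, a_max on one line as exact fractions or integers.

d=363/2 v_max=33 a_max=11

a_max = 33/3 = 11
d_a = ½·33·3 = 99/2; d_c = 33·5/2 = 165/2
d = 2·99/2 + 165/2 = 363/2
t_c = 5/2 > 0 → v_max = v_peak = 33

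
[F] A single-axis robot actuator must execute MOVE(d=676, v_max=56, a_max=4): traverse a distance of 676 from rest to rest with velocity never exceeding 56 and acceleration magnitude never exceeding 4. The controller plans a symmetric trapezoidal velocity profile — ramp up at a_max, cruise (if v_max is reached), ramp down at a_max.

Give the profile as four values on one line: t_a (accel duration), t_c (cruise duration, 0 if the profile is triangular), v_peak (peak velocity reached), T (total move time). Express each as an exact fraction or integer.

v_max²/a_max = 56²/4 = 784
676 < 784 → triangular
v_peak = √(676·4) = √2704 = 52
t_a = 52/4 = 13; t_c = 0
T = 2·13 = 26

t_a=13 t_c=0 v_peak=52 T=26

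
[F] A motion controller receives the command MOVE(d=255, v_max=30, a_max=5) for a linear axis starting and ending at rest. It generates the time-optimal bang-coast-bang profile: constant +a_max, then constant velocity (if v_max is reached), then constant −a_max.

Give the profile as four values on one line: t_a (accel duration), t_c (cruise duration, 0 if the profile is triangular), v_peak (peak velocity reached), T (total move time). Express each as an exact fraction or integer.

(v_max)²/a_max = 30²/5 = 180
255 ≥ 180 → trapezoidal
t_a = 30/5 = 6; v_peak = 30
d_cruise = 255 − 180 = 75; t_c = 75/30 = 5/2
T = 2·6 + 5/2 = 29/2

t_a=6 t_c=5/2 v_peak=30 T=29/2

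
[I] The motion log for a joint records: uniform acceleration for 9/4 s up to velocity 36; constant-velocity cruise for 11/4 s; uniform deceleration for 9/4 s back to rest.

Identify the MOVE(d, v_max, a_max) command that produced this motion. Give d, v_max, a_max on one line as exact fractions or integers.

d=180 v_max=36 a_max=16

a_max = 36/(9/4) = 16
d_a = ½·36·9/4 = 81/2; d_c = 36·11/4 = 99
d = 2·81/2 + 99 = 180
t_c = 11/4 > 0 so v_max = 36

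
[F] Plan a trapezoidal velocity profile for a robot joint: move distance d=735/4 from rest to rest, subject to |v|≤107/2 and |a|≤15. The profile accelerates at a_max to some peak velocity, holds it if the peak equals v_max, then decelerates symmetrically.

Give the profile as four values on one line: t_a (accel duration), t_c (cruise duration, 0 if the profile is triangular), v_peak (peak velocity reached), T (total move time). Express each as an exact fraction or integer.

v_max²/a_max = (107/2)²/15 = 11449/60
735/4 < 11449/60 so t_c = 0
v_peak = √(735/4·15) = √(11025/4) = 105/2
t_a = (105/2)/15 = 7/2; t_c = 0
T = 2·7/2 = 7

t_a=7/2 t_c=0 v_peak=105/2 T=7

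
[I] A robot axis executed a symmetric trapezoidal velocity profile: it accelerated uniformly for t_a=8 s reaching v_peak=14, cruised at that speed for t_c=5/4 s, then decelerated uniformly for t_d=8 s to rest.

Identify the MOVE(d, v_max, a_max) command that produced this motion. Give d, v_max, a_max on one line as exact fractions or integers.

a_max = 14/8 = 7/4
d_a = ½·14·8 = 56; d_c = 14·5/4 = 35/2
d = 2·56 + 35/2 = 259/2
t_c = 5/4 > 0 → v_max = v_peak = 14

d=259/2 v_max=14 a_max=7/4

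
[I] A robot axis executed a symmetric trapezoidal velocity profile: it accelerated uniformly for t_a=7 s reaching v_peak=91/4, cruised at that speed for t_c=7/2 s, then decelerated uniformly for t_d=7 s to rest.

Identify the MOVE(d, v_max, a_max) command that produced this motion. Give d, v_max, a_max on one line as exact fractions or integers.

a_max = (91/4)/7 = 13/4
d_a = ½·91/4·7 = 637/8; d_c = 91/4·7/2 = 637/8
d = 2·637/8 + 637/8 = 1911/8
t_c = 7/2 > 0 ⇒ limit active, v_max = 91/4

d=1911/8 v_max=91/4 a_max=13/4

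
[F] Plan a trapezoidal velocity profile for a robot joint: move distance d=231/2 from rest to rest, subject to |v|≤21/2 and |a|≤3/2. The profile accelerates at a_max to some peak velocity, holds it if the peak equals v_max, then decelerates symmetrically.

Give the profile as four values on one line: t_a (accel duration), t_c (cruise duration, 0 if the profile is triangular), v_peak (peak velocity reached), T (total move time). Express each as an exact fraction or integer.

vₘ²/aₘ = (21/2)²/(3/2) = 147/2
231/2 ≥ 147/2 ⇒ cruise phase
t_a = (21/2)/(3/2) = 7; v_peak = 21/2
d_cruise = 231/2 − 147/2 = 42; t_c = 42/(21/2) = 4
T = 2·7 + 4 = 18

t_a=7 t_c=4 v_peak=21/2 T=18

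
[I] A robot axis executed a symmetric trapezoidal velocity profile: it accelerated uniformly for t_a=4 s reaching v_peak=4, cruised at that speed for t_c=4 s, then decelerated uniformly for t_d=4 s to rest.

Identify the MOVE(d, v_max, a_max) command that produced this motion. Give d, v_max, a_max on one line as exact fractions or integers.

a_max = 4/4 = 1
d_a = ½·4·4 = 8; d_c = 4·4 = 16
d = 2·8 + 16 = 32
t_c = 4 > 0 → v_max = v_peak = 4

d=32 v_max=4 a_max=1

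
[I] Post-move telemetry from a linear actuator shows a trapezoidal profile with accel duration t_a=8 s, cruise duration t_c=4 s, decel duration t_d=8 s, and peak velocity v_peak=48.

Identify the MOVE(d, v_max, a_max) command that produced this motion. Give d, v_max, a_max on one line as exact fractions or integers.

d=576 v_max=48 a_max=6

a_max = 48/8 = 6
d_a = ½·48·8 = 192; d_c = 48·4 = 192
d = 2·192 + 192 = 576
t_c = 4 > 0 so v_max = 48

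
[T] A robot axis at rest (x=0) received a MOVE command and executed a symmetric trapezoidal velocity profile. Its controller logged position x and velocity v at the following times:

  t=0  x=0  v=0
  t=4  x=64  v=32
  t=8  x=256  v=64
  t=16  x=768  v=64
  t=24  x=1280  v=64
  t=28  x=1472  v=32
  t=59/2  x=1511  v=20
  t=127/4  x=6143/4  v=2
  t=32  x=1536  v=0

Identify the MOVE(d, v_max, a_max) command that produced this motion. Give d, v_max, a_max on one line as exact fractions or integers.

d=1536 v_max=64 a_max=8

final state: t=32, x=1536, v=0 → d = 1536
a_max = (32−0)/(4−0) = 8
max v = 64 over t∈[8,24] → v_max = 64
check: 64·(8+16) = 1536 ✓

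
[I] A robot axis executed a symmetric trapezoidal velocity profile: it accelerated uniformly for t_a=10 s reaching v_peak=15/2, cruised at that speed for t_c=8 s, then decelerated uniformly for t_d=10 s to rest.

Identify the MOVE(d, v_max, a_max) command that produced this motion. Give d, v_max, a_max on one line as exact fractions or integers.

a_max = (15/2)/10 = 3/4
d_a = ½·15/2·10 = 75/2; d_c = 15/2·8 = 60
d = 2·75/2 + 60 = 135
t_c = 8 > 0 ⇒ limit active, v_max = 15/2

d=135 v_max=15/2 a_max=3/4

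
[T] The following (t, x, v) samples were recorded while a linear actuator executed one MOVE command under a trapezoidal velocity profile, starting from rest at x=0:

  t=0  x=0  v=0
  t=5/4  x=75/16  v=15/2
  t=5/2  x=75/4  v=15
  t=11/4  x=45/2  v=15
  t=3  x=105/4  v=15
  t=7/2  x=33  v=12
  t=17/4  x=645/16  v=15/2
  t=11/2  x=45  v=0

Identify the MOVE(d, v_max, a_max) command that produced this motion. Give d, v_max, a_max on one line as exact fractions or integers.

final state: t=11/2, x=45, v=0 → d = 45
a_max = (15/2−0)/(5/4−0) = 6
max v = 15 over t∈[5/2,3] → v_max = 15
check: 15·(5/2+1/2) = 45 ✓

d=45 v_max=15 a_max=6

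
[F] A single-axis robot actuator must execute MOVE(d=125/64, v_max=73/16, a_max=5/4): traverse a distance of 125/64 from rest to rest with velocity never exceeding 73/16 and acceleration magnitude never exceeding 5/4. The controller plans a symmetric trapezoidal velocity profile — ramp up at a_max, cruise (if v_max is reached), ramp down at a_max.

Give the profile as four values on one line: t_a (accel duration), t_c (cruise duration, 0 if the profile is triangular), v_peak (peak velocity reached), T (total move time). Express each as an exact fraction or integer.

v_max²/a_max = (73/16)²/(5/4) = 5329/320
125/64 < 5329/320 ⇒ no cruise
v_peak = √(125/64·5/4) = √(625/256) = 25/16
t_a = (25/16)/(5/4) = 5/4; t_c = 0
T = 2·5/4 = 5/2

t_a=5/4 t_c=0 v_peak=25/16 T=5/2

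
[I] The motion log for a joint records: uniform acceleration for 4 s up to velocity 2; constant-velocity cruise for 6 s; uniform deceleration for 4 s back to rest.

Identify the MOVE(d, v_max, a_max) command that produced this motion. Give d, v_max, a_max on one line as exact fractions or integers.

a_max = 2/4 = 1/2
d_a = ½·2·4 = 4; d_c = 2·6 = 12
d = 2·4 + 12 = 20
t_c = 6 > 0 ⇒ limit active, v_max = 2

d=20 v_max=2 a_max=1/2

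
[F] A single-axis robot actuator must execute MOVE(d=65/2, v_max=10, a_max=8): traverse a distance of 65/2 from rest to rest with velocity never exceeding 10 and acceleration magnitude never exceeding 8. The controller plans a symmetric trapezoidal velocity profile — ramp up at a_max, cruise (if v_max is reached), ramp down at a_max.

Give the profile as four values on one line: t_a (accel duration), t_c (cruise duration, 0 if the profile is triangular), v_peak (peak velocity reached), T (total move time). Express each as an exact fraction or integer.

vₘ²/aₘ = 10²/8 = 25/2
65/2 ≥ 25/2 ⇒ cruise phase
t_a = 10/8 = 5/4; v_peak = 10
d_cruise = 65/2 − 25/2 = 20; t_c = 20/10 = 2
T = 2·5/4 + 2 = 9/2

t_a=5/4 t_c=2 v_peak=10 T=9/2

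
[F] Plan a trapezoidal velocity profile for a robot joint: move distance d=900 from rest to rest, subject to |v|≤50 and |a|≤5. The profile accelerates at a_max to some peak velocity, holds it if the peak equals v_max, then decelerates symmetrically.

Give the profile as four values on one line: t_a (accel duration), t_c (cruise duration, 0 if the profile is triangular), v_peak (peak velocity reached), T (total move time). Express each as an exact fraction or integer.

t_a=10 t_c=8 v_peak=50 T=28

v_max²/a_max = 50²/5 = 500
900 ≥ 500 → trapezoidal
t_a = 50/5 = 10; v_peak = 50
d_cruise = 900 − 500 = 400; t_c = 400/50 = 8
T = 2·10 + 8 = 28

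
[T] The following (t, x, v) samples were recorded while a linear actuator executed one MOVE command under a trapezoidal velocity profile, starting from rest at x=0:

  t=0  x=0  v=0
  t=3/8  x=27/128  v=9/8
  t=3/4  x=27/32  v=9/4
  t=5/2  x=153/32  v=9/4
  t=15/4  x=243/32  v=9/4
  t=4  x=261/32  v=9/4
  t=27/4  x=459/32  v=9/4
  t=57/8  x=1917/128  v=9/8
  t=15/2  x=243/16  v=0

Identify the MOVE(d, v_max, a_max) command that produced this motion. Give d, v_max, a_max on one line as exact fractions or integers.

final state: t=15/2, x=243/16, v=0 → d = 243/16
a_max = (9/8−0)/(3/8−0) = 3
max v = 9/4 over t∈[3/4,27/4] → v_max = 9/4
check: 9/4·(3/4+6) = 243/16 ✓

d=243/16 v_max=9/4 a_max=3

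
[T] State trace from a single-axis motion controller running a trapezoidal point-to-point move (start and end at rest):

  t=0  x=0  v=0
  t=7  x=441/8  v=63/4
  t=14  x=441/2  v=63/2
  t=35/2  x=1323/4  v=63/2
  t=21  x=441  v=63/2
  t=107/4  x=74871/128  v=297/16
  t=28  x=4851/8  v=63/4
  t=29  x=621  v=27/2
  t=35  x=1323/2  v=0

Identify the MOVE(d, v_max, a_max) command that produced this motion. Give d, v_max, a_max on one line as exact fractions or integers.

d=1323/2 v_max=63/2 a_max=9/4

final state: t=35, x=1323/2, v=0 → d = 1323/2
a_max = (63/4−0)/(7−0) = 9/4
max v = 63/2 over t∈[14,21] → v_max = 63/2
check: 63/2·(14+7) = 1323/2 ✓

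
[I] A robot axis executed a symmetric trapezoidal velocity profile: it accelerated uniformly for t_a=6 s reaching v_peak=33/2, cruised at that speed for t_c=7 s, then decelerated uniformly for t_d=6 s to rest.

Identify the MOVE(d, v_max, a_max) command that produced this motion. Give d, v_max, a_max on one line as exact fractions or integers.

d=429/2 v_max=33/2 a_max=11/4

a_max = (33/2)/6 = 11/4
d_a = ½·33/2·6 = 99/2; d_c = 33/2·7 = 231/2
d = 2·99/2 + 231/2 = 429/2
t_c = 7 > 0 → v_max = v_peak = 33/2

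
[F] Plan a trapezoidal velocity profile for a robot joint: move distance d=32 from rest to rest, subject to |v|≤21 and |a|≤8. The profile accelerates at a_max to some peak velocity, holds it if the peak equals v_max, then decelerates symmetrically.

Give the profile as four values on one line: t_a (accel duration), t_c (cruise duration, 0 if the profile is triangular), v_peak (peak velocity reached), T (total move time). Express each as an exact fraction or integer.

v_max²/a_max = 21²/8 = 441/8
32 < 441/8 so t_c = 0
v_peak = √(32·8) = √256 = 16
t_a = 16/8 = 2; t_c = 0
T = 2·2 = 4

t_a=2 t_c=0 v_peak=16 T=4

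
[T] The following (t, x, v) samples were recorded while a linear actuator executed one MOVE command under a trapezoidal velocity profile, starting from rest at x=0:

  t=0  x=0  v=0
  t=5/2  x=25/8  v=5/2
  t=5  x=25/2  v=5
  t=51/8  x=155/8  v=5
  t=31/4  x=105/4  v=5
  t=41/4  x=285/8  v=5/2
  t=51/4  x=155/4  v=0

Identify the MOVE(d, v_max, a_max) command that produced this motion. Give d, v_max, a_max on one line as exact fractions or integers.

d=155/4 v_max=5 a_max=1

final state: t=51/4, x=155/4, v=0 → d = 155/4
a_max = (5/2−0)/(5/2−0) = 1
max v = 5 over t∈[5,31/4] → v_max = 5
check: 5·(5+11/4) = 155/4 ✓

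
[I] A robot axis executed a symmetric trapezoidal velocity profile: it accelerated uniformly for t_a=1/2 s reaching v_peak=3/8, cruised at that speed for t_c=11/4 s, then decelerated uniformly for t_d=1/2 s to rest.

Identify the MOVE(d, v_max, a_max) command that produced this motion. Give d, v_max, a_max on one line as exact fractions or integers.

d=39/32 v_max=3/8 a_max=3/4

a_max = (3/8)/(1/2) = 3/4
d_a = ½·3/8·1/2 = 3/32; d_c = 3/8·11/4 = 33/32
d = 2·3/32 + 33/32 = 39/32
t_c = 11/4 > 0 → v_max = v_peak = 3/8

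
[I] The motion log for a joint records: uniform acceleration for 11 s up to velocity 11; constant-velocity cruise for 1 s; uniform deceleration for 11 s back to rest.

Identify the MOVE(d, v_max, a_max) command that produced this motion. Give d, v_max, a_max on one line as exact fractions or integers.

d=132 v_max=11 a_max=1

a_max = 11/11 = 1
d_a = ½·11·11 = 121/2; d_c = 11·1 = 11
d = 2·121/2 + 11 = 132
t_c = 1 > 0 → v_max = v_peak = 11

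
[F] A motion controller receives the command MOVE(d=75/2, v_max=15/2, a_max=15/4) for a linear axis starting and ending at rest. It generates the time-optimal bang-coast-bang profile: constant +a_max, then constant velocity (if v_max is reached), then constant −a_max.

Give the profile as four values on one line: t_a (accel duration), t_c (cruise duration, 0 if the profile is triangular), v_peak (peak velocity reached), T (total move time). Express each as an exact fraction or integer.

v_max²/a_max = (15/2)²/(15/4) = 15
75/2 ≥ 15 ⇒ cruise phase
t_a = (15/2)/(15/4) = 2; v_peak = 15/2
d_cruise = 75/2 − 15 = 45/2; t_c = (45/2)/(15/2) = 3
T = 2·2 + 3 = 7

t_a=2 t_c=3 v_peak=15/2 T=7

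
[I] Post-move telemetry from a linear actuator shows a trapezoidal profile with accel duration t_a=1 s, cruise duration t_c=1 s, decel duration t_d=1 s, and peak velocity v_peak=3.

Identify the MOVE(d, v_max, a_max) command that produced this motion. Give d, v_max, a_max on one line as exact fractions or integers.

a_max = 3/1 = 3
d_a = ½·3·1 = 3/2; d_c = 3·1 = 3
d = 2·3/2 + 3 = 6
t_c = 1 > 0 so v_max = 3

d=6 v_max=3 a_max=3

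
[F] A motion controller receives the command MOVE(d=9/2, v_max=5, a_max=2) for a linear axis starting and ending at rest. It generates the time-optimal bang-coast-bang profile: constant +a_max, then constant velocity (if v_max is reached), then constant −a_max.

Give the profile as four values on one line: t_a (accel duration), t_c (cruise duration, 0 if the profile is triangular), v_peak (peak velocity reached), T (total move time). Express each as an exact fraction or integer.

t_a=3/2 t_c=0 v_peak=3 T=3

v_max²/a_max = 5²/2 = 25/2
9/2 < 25/2 so t_c = 0
v_peak = √(9/2·2) = √9 = 3
t_a = 3/2; t_c = 0
T = 2·3/2 = 3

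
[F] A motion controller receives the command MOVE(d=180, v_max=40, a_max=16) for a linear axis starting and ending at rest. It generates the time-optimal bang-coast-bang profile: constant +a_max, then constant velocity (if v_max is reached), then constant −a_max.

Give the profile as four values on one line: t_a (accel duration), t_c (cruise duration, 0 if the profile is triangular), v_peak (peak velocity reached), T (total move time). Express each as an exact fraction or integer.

(v_max)²/a_max = 40²/16 = 100
180 ≥ 100 → trapezoidal
t_a = 40/16 = 5/2; v_peak = 40
d_cruise = 180 − 100 = 80; t_c = 80/40 = 2
T = 2·5/2 + 2 = 7

t_a=5/2 t_c=2 v_peak=40 T=7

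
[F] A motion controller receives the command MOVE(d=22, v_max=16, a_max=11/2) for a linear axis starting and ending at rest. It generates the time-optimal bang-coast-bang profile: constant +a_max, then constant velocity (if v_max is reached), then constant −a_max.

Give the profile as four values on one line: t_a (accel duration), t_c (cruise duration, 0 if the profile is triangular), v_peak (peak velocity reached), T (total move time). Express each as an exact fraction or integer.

t_a=2 t_c=0 v_peak=11 T=4

v_max²/a_max = 16²/(11/2) = 512/11
22 < 512/11 → triangular
v_peak = √(22·11/2) = √121 = 11
t_a = 11/(11/2) = 2; t_c = 0
T = 2·2 = 4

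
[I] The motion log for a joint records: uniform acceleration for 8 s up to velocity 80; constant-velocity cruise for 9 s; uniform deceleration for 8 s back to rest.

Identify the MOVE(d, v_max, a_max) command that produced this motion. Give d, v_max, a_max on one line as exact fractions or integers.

a_max = 80/8 = 10
d_a = ½·80·8 = 320; d_c = 80·9 = 720
d = 2·320 + 720 = 1360
t_c = 9 > 0 so v_max = 80

d=1360 v_max=80 a_max=10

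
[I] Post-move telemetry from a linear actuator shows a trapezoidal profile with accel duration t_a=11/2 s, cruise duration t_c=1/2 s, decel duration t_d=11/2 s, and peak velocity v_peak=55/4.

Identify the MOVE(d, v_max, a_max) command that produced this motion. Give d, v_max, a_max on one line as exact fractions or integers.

a_max = (55/4)/(11/2) = 5/2
d_a = ½·55/4·11/2 = 605/16; d_c = 55/4·1/2 = 55/8
d = 2·605/16 + 55/8 = 165/2
t_c = 1/2 > 0 so v_max = 55/4

d=165/2 v_max=55/4 a_max=5/2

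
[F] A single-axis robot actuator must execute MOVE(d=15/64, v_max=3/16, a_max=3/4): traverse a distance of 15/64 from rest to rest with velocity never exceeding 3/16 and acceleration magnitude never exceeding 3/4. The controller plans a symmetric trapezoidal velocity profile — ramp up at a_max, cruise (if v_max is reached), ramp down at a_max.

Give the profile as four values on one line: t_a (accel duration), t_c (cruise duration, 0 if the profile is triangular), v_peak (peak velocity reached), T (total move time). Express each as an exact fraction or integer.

t_a=1/4 t_c=1 v_peak=3/16 T=3/2

(v_max)²/a_max = (3/16)²/(3/4) = 3/64
15/64 ≥ 3/64 so v_max reached
t_a = (3/16)/(3/4) = 1/4; v_peak = 3/16
d_cruise = 15/64 − 3/64 = 3/16; t_c = (3/16)/(3/16) = 1
T = 2·1/4 + 1 = 3/2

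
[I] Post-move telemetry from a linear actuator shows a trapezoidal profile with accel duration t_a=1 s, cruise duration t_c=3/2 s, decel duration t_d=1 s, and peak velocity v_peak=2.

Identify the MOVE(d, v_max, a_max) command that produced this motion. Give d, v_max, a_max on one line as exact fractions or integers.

a_max = 2/1 = 2
d_a = ½·2·1 = 1; d_c = 2·3/2 = 3
d = 2·1 + 3 = 5
t_c = 3/2 > 0 → v_max = v_peak = 2

d=5 v_max=2 a_max=2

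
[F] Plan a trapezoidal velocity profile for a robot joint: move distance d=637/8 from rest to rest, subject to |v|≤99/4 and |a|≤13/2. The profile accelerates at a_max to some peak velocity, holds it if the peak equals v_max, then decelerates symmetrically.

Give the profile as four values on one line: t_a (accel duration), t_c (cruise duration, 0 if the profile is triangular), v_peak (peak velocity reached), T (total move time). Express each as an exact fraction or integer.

t_a=7/2 t_c=0 v_peak=91/4 T=7

v_max²/a_max = (99/4)²/(13/2) = 9801/104
637/8 < 9801/104 ⇒ no cruise
v_peak = √(637/8·13/2) = √(8281/16) = 91/4
t_a = (91/4)/(13/2) = 7/2; t_c = 0
T = 2·7/2 = 7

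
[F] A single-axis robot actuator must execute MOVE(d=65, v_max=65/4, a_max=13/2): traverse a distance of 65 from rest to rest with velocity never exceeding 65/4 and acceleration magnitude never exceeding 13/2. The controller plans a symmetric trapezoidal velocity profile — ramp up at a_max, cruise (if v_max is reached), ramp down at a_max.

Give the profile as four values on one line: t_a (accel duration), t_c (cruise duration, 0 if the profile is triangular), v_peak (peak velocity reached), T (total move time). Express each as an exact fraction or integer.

v_max²/a_max = (65/4)²/(13/2) = 325/8
65 ≥ 325/8 ⇒ cruise phase
t_a = (65/4)/(13/2) = 5/2; v_peak = 65/4
d_cruise = 65 − 325/8 = 195/8; t_c = (195/8)/(65/4) = 3/2
T = 2·5/2 + 3/2 = 13/2

t_a=5/2 t_c=3/2 v_peak=65/4 T=13/2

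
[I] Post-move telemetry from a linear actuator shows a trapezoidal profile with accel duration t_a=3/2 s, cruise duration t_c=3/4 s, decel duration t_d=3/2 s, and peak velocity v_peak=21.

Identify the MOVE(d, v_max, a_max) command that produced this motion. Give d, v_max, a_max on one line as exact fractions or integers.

d=189/4 v_max=21 a_max=14

a_max = 21/(3/2) = 14
d_a = ½·21·3/2 = 63/4; d_c = 21·3/4 = 63/4
d = 2·63/4 + 63/4 = 189/4
t_c = 3/4 > 0 ⇒ limit active, v_max = 21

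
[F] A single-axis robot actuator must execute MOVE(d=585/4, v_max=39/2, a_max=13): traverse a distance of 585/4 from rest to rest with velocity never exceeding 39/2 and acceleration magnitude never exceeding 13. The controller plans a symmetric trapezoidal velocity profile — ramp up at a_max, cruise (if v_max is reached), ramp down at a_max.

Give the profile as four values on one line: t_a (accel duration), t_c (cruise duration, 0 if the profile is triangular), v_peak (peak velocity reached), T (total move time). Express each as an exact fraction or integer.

t_a=3/2 t_c=6 v_peak=39/2 T=9

vₘ²/aₘ = (39/2)²/13 = 117/4
585/4 ≥ 117/4 so v_max reached
t_a = (39/2)/13 = 3/2; v_peak = 39/2
d_cruise = 585/4 − 117/4 = 117; t_c = 117/(39/2) = 6
T = 2·3/2 + 6 = 9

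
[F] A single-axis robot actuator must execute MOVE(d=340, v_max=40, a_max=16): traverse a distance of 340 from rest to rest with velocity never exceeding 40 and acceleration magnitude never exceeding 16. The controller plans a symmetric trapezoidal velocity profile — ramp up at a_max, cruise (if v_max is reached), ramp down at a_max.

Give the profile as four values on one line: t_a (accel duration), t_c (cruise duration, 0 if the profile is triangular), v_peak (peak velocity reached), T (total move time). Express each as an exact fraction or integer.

(v_max)²/a_max = 40²/16 = 100
340 ≥ 100 ⇒ cruise phase
t_a = 40/16 = 5/2; v_peak = 40
d_cruise = 340 − 100 = 240; t_c = 240/40 = 6
T = 2·5/2 + 6 = 11

t_a=5/2 t_c=6 v_peak=40 T=11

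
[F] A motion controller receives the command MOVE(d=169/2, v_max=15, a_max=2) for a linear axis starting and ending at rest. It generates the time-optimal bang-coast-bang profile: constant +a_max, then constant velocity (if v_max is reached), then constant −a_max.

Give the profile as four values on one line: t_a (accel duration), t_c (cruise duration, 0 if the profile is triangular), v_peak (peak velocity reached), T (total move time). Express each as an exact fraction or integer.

t_a=13/2 t_c=0 v_peak=13 T=13

v_max²/a_max = 15²/2 = 225/2
169/2 < 225/2 → triangular
v_peak = √(169/2·2) = √169 = 13
t_a = 13/2; t_c = 0
T = 2·13/2 = 13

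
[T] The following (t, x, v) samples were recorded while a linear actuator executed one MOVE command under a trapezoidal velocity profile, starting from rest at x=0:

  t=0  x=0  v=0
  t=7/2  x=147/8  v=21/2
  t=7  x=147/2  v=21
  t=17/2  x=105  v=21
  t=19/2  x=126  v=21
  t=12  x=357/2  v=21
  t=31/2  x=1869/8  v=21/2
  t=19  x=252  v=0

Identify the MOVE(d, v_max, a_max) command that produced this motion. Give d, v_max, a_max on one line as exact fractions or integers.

d=252 v_max=21 a_max=3

final state: t=19, x=252, v=0 → d = 252
a_max = (21/2−0)/(7/2−0) = 3
max v = 21 over t∈[7,12] → v_max = 21
check: 21·(7+5) = 252 ✓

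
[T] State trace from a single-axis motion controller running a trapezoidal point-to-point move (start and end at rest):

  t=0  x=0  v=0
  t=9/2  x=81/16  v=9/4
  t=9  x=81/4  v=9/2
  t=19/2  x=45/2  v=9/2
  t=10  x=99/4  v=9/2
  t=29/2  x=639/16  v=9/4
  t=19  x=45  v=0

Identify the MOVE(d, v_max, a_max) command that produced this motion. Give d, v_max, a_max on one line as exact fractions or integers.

final state: t=19, x=45, v=0 → d = 45
a_max = (9/4−0)/(9/2−0) = 1/2
max v = 9/2 over t∈[9,10] → v_max = 9/2
check: 9/2·(9+1) = 45 ✓

d=45 v_max=9/2 a_max=1/2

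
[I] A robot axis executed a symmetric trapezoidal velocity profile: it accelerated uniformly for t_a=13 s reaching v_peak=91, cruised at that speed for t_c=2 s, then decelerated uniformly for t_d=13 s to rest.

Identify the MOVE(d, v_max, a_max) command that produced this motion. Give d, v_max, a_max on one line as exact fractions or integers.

d=1365 v_max=91 a_max=7

a_max = 91/13 = 7
d_a = ½·91·13 = 1183/2; d_c = 91·2 = 182
d = 2·1183/2 + 182 = 1365
t_c = 2 > 0 ⇒ limit active, v_max = 91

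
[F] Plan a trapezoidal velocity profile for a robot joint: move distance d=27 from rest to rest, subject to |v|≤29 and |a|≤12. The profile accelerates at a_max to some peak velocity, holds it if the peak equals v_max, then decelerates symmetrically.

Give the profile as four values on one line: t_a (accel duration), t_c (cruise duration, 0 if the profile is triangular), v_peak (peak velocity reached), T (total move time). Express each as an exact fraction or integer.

t_a=3/2 t_c=0 v_peak=18 T=3

vₘ²/aₘ = 29²/12 = 841/12
27 < 841/12 ⇒ no cruise
v_peak = √(27·12) = √324 = 18
t_a = 18/12 = 3/2; t_c = 0
T = 2·3/2 = 3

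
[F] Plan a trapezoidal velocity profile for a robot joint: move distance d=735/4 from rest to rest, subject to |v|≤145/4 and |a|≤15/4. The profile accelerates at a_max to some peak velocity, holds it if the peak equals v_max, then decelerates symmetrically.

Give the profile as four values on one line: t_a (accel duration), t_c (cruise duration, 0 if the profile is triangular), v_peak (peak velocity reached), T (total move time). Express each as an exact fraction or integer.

vₘ²/aₘ = (145/4)²/(15/4) = 4205/12
735/4 < 4205/12 → triangular
v_peak = √(735/4·15/4) = √(11025/16) = 105/4
t_a = (105/4)/(15/4) = 7; t_c = 0
T = 2·7 = 14

t_a=7 t_c=0 v_peak=105/4 T=14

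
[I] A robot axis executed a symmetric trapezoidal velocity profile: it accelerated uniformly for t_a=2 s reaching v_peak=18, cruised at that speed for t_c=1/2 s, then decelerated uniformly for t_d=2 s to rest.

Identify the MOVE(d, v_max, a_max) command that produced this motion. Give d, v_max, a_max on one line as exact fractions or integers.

a_max = 18/2 = 9
d_a = ½·18·2 = 18; d_c = 18·1/2 = 9
d = 2·18 + 9 = 45
t_c = 1/2 > 0 ⇒ limit active, v_max = 18

d=45 v_max=18 a_max=9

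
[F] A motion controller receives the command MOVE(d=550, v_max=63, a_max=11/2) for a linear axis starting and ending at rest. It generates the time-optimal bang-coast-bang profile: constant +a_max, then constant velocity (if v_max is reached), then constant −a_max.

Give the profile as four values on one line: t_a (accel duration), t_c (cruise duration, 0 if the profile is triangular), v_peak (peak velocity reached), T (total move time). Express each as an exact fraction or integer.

vₘ²/aₘ = 63²/(11/2) = 7938/11
550 < 7938/11 ⇒ no cruise
v_peak = √(550·11/2) = √3025 = 55
t_a = 55/(11/2) = 10; t_c = 0
T = 2·10 = 20

t_a=10 t_c=0 v_peak=55 T=20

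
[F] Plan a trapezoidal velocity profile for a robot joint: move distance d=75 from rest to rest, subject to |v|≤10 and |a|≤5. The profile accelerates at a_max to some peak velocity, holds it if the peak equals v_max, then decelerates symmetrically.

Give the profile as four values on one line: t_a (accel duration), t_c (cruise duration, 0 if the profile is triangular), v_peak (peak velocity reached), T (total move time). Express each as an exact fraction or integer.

t_a=2 t_c=11/2 v_peak=10 T=19/2

(v_max)²/a_max = 10²/5 = 20
75 ≥ 20 ⇒ cruise phase
t_a = 10/5 = 2; v_peak = 10
d_cruise = 75 − 20 = 55; t_c = 55/10 = 11/2
T = 2·2 + 11/2 = 19/2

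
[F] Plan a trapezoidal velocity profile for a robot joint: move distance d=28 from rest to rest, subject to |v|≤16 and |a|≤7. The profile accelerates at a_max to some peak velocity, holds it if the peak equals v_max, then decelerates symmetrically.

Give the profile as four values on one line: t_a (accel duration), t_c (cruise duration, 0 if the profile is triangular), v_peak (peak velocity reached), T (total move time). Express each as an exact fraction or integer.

t_a=2 t_c=0 v_peak=14 T=4

v_max²/a_max = 16²/7 = 256/7
28 < 256/7 so t_c = 0
v_peak = √(28·7) = √196 = 14
t_a = 14/7 = 2; t_c = 0
T = 2·2 = 4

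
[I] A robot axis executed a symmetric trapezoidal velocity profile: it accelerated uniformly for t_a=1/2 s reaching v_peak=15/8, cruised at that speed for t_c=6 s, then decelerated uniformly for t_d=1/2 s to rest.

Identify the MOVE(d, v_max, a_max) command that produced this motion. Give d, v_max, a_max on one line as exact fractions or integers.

d=195/16 v_max=15/8 a_max=15/4

a_max = (15/8)/(1/2) = 15/4
d_a = ½·15/8·1/2 = 15/32; d_c = 15/8·6 = 45/4
d = 2·15/32 + 45/4 = 195/16
t_c = 6 > 0 ⇒ limit active, v_max = 15/8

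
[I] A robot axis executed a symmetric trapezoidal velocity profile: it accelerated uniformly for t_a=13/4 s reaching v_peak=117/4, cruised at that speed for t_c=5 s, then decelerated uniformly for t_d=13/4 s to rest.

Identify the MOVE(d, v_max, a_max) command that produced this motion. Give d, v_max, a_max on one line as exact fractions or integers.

a_max = (117/4)/(13/4) = 9
d_a = ½·117/4·13/4 = 1521/32; d_c = 117/4·5 = 585/4
d = 2·1521/32 + 585/4 = 3861/16
t_c = 5 > 0 → v_max = v_peak = 117/4

d=3861/16 v_max=117/4 a_max=9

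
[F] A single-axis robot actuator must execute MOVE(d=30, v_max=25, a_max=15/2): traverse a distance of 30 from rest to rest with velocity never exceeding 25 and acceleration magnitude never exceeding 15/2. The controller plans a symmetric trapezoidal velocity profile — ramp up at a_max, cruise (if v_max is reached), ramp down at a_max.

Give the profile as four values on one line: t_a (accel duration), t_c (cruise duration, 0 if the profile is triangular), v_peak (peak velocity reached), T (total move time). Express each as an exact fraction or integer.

t_a=2 t_c=0 v_peak=15 T=4

(v_max)²/a_max = 25²/(15/2) = 250/3
30 < 250/3 so t_c = 0
v_peak = √(30·15/2) = √225 = 15
t_a = 15/(15/2) = 2; t_c = 0
T = 2·2 = 4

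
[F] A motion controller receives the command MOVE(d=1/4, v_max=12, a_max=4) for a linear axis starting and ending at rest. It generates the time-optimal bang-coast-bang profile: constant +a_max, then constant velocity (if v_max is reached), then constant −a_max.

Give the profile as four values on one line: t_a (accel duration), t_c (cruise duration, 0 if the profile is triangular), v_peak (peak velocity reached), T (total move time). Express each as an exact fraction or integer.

t_a=1/4 t_c=0 v_peak=1 T=1/2

vₘ²/aₘ = 12²/4 = 36
1/4 < 36 ⇒ no cruise
v_peak = √(1/4·4) = √1 = 1
t_a = 1/4; t_c = 0
T = 2·1/4 = 1/2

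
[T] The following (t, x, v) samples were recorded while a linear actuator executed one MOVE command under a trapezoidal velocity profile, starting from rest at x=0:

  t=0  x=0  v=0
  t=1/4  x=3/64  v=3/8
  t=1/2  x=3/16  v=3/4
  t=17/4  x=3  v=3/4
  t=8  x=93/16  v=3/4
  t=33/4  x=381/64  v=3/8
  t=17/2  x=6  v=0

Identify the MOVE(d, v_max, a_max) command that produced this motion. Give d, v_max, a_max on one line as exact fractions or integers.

final state: t=17/2, x=6, v=0 → d = 6
a_max = (3/8−0)/(1/4−0) = 3/2
max v = 3/4 over t∈[1/2,8] → v_max = 3/4
check: 3/4·(1/2+15/2) = 6 ✓

d=6 v_max=3/4 a_max=3/2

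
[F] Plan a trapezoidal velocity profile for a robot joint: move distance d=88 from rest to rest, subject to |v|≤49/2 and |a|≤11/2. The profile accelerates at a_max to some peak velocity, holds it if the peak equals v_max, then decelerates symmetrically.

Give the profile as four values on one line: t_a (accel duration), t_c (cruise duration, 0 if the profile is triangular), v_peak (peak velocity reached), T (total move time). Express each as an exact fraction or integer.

v_max²/a_max = (49/2)²/(11/2) = 2401/22
88 < 2401/22 ⇒ no cruise
v_peak = √(88·11/2) = √484 = 22
t_a = 22/(11/2) = 4; t_c = 0
T = 2·4 = 8

t_a=4 t_c=0 v_peak=22 T=8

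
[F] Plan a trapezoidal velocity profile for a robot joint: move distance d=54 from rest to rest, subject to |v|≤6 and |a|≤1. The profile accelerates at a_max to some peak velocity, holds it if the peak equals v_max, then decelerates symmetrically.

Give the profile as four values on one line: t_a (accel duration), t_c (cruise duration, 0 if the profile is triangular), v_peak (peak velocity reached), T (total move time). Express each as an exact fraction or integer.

v_max²/a_max = 6²/1 = 36
54 ≥ 36 so v_max reached
t_a = 6/1 = 6; v_peak = 6
d_cruise = 54 − 36 = 18; t_c = 18/6 = 3
T = 2·6 + 3 = 15

t_a=6 t_c=3 v_peak=6 T=15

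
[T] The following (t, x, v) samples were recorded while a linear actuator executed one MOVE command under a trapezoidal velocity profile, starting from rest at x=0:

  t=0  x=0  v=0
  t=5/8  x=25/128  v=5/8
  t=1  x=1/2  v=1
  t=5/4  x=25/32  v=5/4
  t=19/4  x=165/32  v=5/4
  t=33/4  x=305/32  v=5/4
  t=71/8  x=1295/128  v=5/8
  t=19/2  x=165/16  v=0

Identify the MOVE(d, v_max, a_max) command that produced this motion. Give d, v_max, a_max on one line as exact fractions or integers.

final state: t=19/2, x=165/16, v=0 → d = 165/16
a_max = (5/8−0)/(5/8−0) = 1
max v = 5/4 over t∈[5/4,33/4] → v_max = 5/4
check: 5/4·(5/4+7) = 165/16 ✓

d=165/16 v_max=5/4 a_max=1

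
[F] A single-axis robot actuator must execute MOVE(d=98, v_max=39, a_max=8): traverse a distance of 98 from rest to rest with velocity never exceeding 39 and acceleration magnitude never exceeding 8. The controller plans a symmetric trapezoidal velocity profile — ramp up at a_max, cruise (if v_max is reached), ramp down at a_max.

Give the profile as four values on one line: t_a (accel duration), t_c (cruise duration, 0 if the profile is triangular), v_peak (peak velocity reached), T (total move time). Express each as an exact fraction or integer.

(v_max)²/a_max = 39²/8 = 1521/8
98 < 1521/8 ⇒ no cruise
v_peak = √(98·8) = √784 = 28
t_a = 28/8 = 7/2; t_c = 0
T = 2·7/2 = 7

t_a=7/2 t_c=0 v_peak=28 T=7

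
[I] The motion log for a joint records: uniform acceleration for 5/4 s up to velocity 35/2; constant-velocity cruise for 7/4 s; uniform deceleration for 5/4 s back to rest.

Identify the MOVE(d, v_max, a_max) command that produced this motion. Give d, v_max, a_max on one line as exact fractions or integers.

a_max = (35/2)/(5/4) = 14
d_a = ½·35/2·5/4 = 175/16; d_c = 35/2·7/4 = 245/8
d = 2·175/16 + 245/8 = 105/2
t_c = 7/4 > 0 so v_max = 35/2

d=105/2 v_max=35/2 a_max=14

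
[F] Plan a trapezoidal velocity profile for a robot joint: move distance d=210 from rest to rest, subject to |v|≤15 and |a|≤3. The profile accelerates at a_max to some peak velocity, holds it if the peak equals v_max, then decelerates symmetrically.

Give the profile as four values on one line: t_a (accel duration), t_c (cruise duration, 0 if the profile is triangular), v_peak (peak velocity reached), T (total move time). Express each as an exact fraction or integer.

t_a=5 t_c=9 v_peak=15 T=19

v_max²/a_max = 15²/3 = 75
210 ≥ 75 ⇒ cruise phase
t_a = 15/3 = 5; v_peak = 15
d_cruise = 210 − 75 = 135; t_c = 135/15 = 9
T = 2·5 + 9 = 19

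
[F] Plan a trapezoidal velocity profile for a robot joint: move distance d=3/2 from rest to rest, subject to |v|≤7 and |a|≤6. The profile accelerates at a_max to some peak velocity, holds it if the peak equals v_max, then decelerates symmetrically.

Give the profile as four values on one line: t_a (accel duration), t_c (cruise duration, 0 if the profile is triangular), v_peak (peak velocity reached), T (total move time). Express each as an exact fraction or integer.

t_a=1/2 t_c=0 v_peak=3 T=1

v_max²/a_max = 7²/6 = 49/6
3/2 < 49/6 so t_c = 0
v_peak = √(3/2·6) = √9 = 3
t_a = 3/6 = 1/2; t_c = 0
T = 2·1/2 = 1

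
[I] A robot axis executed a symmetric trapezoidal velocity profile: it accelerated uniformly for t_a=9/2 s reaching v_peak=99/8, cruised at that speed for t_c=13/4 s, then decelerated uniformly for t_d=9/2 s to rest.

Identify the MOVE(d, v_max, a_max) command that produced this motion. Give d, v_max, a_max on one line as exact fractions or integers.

d=3069/32 v_max=99/8 a_max=11/4

a_max = (99/8)/(9/2) = 11/4
d_a = ½·99/8·9/2 = 891/32; d_c = 99/8·13/4 = 1287/32
d = 2·891/32 + 1287/32 = 3069/32
t_c = 13/4 > 0 ⇒ limit active, v_max = 99/8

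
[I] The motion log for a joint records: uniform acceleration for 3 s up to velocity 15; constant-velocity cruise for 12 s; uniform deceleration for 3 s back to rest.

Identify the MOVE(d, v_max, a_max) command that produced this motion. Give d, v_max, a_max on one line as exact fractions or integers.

d=225 v_max=15 a_max=5

a_max = 15/3 = 5
d_a = ½·15·3 = 45/2; d_c = 15·12 = 180
d = 2·45/2 + 180 = 225
t_c = 12 > 0 → v_max = v_peak = 15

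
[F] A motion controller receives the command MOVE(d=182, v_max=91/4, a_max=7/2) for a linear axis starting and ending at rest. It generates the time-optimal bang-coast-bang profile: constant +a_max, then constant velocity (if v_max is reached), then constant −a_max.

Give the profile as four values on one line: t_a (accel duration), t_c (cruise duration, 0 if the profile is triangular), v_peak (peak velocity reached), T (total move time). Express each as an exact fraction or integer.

vₘ²/aₘ = (91/4)²/(7/2) = 1183/8
182 ≥ 1183/8 ⇒ cruise phase
t_a = (91/4)/(7/2) = 13/2; v_peak = 91/4
d_cruise = 182 − 1183/8 = 273/8; t_c = (273/8)/(91/4) = 3/2
T = 2·13/2 + 3/2 = 29/2

t_a=13/2 t_c=3/2 v_peak=91/4 T=29/2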